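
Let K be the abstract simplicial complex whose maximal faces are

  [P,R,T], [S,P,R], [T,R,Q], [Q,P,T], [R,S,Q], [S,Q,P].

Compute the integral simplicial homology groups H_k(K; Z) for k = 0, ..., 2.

H_0 ≅ Z,  H_1 = 0,  H_2 ≅ Z.

Take the total order P < Q < R < S < T on the vertex set. Then K (dimension 2) consists of the simplices:

  0-simplices (5): P, Q, R, S, T
  1-simplices (9): PQ, PR, PS, PT, QR, QS, QT, RS, RT
  2-simplices (6): PQS, PQT, PRS, PRT, QRS, QRT

Hence C_0 ≅ Z^5, C_1 ≅ Z^9, C_2 ≅ Z^6.

∂_1: C_1 → C_0 maps an edge to its endpoints' difference, ∂[p,q] = q − p.
The resulting 5×9 matrix has rank 4, and its Smith normal form has invariant factors (1,1,1,1).

The boundary map ∂_2: C_2 → C_1 maps a triangle to the signed sum of its edges. For instance
  ∂PRS = RS − PS + PR,
  ∂QRT = RT − QT + QR.
The 9×6 boundary matrix has rank 5 and Smith normal form diag(1,1,1,1,1).

Reading off H_k = ker ∂_k / im ∂_{k+1}:

  H_0: rank C_0 − rank ∂_1 = 5 − 4 = 1, and the invariant factors of ∂_1 are all 1, so H_0 ≅ Z.
  H_1: rank ker ∂_1 − rank ∂_2 = (9 − 4) − 5 = 0, and the invariant factors of ∂_2 are all 1, so H_1 ≅ 0.
  H_2: rank ker ∂_2 − rank ∂_3 = (6 − 5) − 0 = 1, and there is no ∂_3, so H_2 ≅ Z.

(K is a triangulation of the 2-sphere S^2.)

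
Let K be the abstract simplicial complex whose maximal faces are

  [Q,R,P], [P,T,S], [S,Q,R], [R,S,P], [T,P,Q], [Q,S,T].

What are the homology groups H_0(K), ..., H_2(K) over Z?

H_0 = Z,  H_1 = 0,  H_2 = Z.

K has 5 vertices, 9 edges, 6 triangles.
rank ∂_0 = 0, rank ∂_1 = 4 ⇒ b_0 = 5 − 0 − 4 = 1; all invariant factors of ∂_1 are 1 so no torsion. So H_0 = Z.
rank ∂_1 = 4, rank ∂_2 = 5 ⇒ b_1 = 9 − 4 − 5 = 0; all invariant factors of ∂_2 are 1 so no torsion. So H_1 = 0.
rank ∂_2 = 5, rank ∂_3 = 0 ⇒ b_2 = 6 − 5 − 0 = 1. So H_2 = Z.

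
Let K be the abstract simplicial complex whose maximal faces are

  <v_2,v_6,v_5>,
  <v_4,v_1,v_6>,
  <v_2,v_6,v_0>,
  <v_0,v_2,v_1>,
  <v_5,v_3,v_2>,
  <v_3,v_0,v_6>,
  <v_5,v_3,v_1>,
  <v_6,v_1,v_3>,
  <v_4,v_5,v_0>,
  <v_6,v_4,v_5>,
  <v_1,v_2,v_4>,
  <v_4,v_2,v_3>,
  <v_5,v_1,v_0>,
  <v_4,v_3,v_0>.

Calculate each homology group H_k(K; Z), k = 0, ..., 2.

Fix the vertex order v_0 < v_1 < v_2 < v_3 < v_4 < v_5 < v_6 and write every simplex with vertices in increasing order. Then dim K = 2 and the simplices of K are:

  0-simplices (7): [v_0], [v_1], [v_2], [v_3], [v_4], [v_5], [v_6]
  1-simplices (21): (21 of them)
  2-simplices (14): (14 of them)

Hence C_0 ≅ Z^7, C_1 ≅ Z^21, C_2 ≅ Z^14.

∂_1: C_1 → C_0 sends each edge [p,q] (with p < q) to q − p. For instance
  ∂[v_3,v_6] = [v_6] − [v_3].
The 7×21 boundary matrix has rank 6 and Smith normal form diag(1,1,1,1,1,1).

∂_2: C_2 → C_1 maps a triangle to the signed sum of its edges. For instance
  ∂[v_0,v_2,v_6] = [v_2,v_6] − [v_0,v_6] + [v_0,v_2],
  ∂[v_0,v_3,v_6] = [v_3,v_6] − [v_0,v_6] + [v_0,v_3].
The 21×14 boundary matrix has rank 13 and Smith normal form diag(1,1,1,1,1,1,1,1,1,1,1,1,1).

Computing H_k = (kernel of ∂_k) / (image of ∂_{k+1}):

  H_0: rank C_0 − rank ∂_1 = 7 − 6 = 1, and the invariant factors of ∂_1 are all 1, so H_0 = Z.
  H_1: rank ker ∂_1 − rank ∂_2 = (21 − 6) − 13 = 2, and the invariant factors of ∂_2 are all 1, so H_1 = Z^2.
  H_2: rank ker ∂_2 − rank ∂_3 = (14 − 13) − 0 = 1, and there is no ∂_3, so H_2 = Z.

H_0 = Z,  H_1 = Z^2,  H_2 = Z.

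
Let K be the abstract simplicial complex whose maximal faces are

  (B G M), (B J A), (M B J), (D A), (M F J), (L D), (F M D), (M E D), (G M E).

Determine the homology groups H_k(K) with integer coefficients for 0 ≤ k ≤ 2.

K has 9 vertices, 16 edges, 7 triangles.
rank ∂_0 = 0, rank ∂_1 = 8 ⇒ b_0 = 9 − 0 − 8 = 1; all invariant factors of ∂_1 are 1 so no torsion. So H_0 ≅ Z.
rank ∂_1 = 8, rank ∂_2 = 7 ⇒ b_1 = 16 − 8 − 7 = 1; all invariant factors of ∂_2 are 1 so no torsion. So H_1 ≅ Z.
rank ∂_2 = 7, rank ∂_3 = 0 ⇒ b_2 = 7 − 7 − 0 = 0. So H_2 ≅ 0.

H_0 = Z,  H_1 = Z,  H_2 = 0.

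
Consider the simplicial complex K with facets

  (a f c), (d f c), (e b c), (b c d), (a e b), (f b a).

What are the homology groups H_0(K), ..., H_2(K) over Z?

H_0 = Z,  H_1 = Z,  H_2 = 0.

K has 6 vertices, 12 edges, 6 triangles.
rank ∂_0 = 0, rank ∂_1 = 5 ⇒ b_0 = 6 − 0 − 5 = 1; all invariant factors of ∂_1 are 1 so no torsion. So H_0 = Z.
rank ∂_1 = 5, rank ∂_2 = 6 ⇒ b_1 = 12 − 5 − 6 = 1; all invariant factors of ∂_2 are 1 so no torsion. So H_1 = Z.
rank ∂_2 = 6, rank ∂_3 = 0 ⇒ b_2 = 6 − 6 − 0 = 0. So H_2 = 0.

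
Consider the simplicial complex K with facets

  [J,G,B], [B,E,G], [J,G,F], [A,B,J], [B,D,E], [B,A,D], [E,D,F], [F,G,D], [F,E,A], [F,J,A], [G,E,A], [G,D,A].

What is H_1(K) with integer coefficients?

Take the total order A < B < D < E < F < G < J on the vertex set. Then K (dimension 2) consists of the simplices:

  0-simplices (7): A, B, D, E, F, G, J
  1-simplices (18): AB, AD, AE, AF, AG, AJ, BD, BE, BG, BJ, DE, DF, DG, EF, EG, FG, FJ, GJ
  2-simplices (12): ABD, ABJ, ADG, AEF, AEG, AFJ, BDE, BEG, BGJ, DEF, DFG, FGJ

so the chain groups are C_0 ≅ Z^7, C_1 ≅ Z^18, C_2 ≅ Z^12.

The boundary map ∂_1: C_1 → C_0 maps an edge to its endpoints' difference, ∂[p,q] = q − p.
The resulting 7×18 matrix has rank 6, and its Smith normal form has invariant factors (1,1,1,1,1,1).

Boundary ∂_2: C_2 → C_1 maps a triangle to the signed sum of its edges. For instance
  ∂DEF = EF − DF + DE,
  ∂AEG = EG − AG + AE.
The 18×12 boundary matrix has rank 12 and Smith normal form diag(1,1,1,1,1,1,1,1,1,1,1,2).

Computing H_k = (kernel of ∂_k) / (image of ∂_{k+1}):

  H_1: rank ker ∂_1 − rank ∂_2 = (18 − 6) − 12 = 0, and ∂_2 has invariant factor 2 > 1, so H_1 = Z/2.

H_1 ≅ Z/2.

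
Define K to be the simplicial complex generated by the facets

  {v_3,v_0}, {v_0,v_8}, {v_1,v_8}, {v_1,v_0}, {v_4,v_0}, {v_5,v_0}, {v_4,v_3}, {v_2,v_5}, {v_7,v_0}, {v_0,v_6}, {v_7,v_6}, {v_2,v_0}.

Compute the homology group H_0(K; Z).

H_0 ≅ Z.

We work with the vertex ordering v_0 < v_1 < v_2 < v_3 < v_4 < v_5 < v_6 < v_7 < v_8. The simplices of K, each written with vertices in increasing order, are:

  0-simplices (9): [v_0], [v_1], [v_2], [v_3], [v_4], [v_5], [v_6], [v_7], [v_8]
  1-simplices (12): [v_0,v_1], [v_0,v_2], [v_0,v_3], [v_0,v_4], [v_0,v_5], [v_0,v_6], [v_0,v_7], [v_0,v_8], [v_1,v_8], [v_2,v_5], [v_3,v_4], [v_6,v_7]

giving chain groups C_0 ≅ Z^9, C_1 ≅ Z^12.

The boundary map ∂_1: C_1 → C_0 maps an edge to its endpoints' difference, ∂[p,q] = q − p. For instance
  ∂[v_0,v_3] = [v_3] − [v_0].
The 9×12 boundary matrix has rank 8 and Smith normal form diag(1,1,1,1,1,1,1,1).

Now H_k = ker ∂_k / im ∂_{k+1}, so:

  H_0: rank C_0 − rank ∂_1 = 9 − 8 = 1, and the invariant factors of ∂_1 are all 1, so H_0 ≅ Z.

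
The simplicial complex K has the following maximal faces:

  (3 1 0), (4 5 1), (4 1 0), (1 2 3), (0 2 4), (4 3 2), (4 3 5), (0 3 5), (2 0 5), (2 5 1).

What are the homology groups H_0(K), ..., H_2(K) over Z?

Order the vertices as 0 < 1 < 2 < 3 < 4 < 5. Listing each simplex with vertices in this order, K has dimension 2 with simplices:

  0-simplices (6): [0], [1], [2], [3], [4], [5]
  1-simplices (15): [0,1], [0,2], [0,3], [0,4], [0,5], [1,2], [1,3], [1,4], [1,5], [2,3], [2,4], [2,5], [3,4], [3,5], [4,5]
  2-simplices (10): [0,1,3], [0,1,4], [0,2,4], [0,2,5], [0,3,5], [1,2,3], [1,2,5], [1,4,5], [2,3,4], [3,4,5]

so the chain groups are C_0 ≅ Z^6, C_1 ≅ Z^15, C_2 ≅ Z^10.

The boundary map ∂_1: C_1 → C_0 sends each edge [p,q] (with p < q) to q − p.
The resulting 6×15 matrix has rank 5, and its Smith normal form has invariant factors (1,1,1,1,1).

Boundary ∂_2: C_2 → C_1 maps a triangle to the signed sum of its edges. For instance
  ∂[3,4,5] = [4,5] − [3,5] + [3,4],
  ∂[1,4,5] = [4,5] − [1,5] + [1,4].
The 15×10 boundary matrix has rank 10 and Smith normal form diag(1,1,1,1,1,1,1,1,1,2).

Computing H_k = (kernel of ∂_k) / (image of ∂_{k+1}):

  H_0: rank C_0 − rank ∂_1 = 6 − 5 = 1, and the invariant factors of ∂_1 are all 1, so H_0 = Z.
  H_1: rank ker ∂_1 − rank ∂_2 = (15 − 5) − 10 = 0, and ∂_2 has invariant factor 2 > 1, so H_1 = Z/2Z.
  H_2: rank ker ∂_2 − rank ∂_3 = (10 − 10) − 0 = 0, and there is no ∂_3, so H_2 = 0.

(K is a triangulation of the real projective plane RP^2.)

H_0 ≅ Z,  H_1 ≅ Z/2Z,  H_2 = 0.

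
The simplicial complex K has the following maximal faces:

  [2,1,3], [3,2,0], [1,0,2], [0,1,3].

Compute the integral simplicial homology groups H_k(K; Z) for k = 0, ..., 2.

Fix the vertex order 0 < 1 < 2 < 3 and write every simplex with vertices in increasing order. Then dim K = 2 and the simplices of K are:

  0-simplices (4): [0], [1], [2], [3]
  1-simplices (6): [0,1], [0,2], [0,3], [1,2], [1,3], [2,3]
  2-simplices (4): [0,1,2], [0,1,3], [0,2,3], [1,2,3]

so the chain groups are C_0 ≅ Z^4, C_1 ≅ Z^6, C_2 ≅ Z^4.

The boundary map ∂_1: C_1 → C_0 maps an edge to its endpoints' difference, ∂[p,q] = q − p.
As a 4×6 matrix over Z this has rank 3, with invariant factors (1,1,1).

The boundary map ∂_2: C_2 → C_1 acts by ∂[p,q,r] = [q,r] − [p,r] + [p,q]. For instance
  ∂[0,1,3] = [1,3] − [0,3] + [0,1],
  ∂[0,1,2] = [1,2] − [0,2] + [0,1].
This gives a 6×4 integer matrix of rank 3; reducing to Smith normal form yields diagonal entries (1,1,1).

Computing H_k = (kernel of ∂_k) / (image of ∂_{k+1}):

  H_0: rank C_0 − rank ∂_1 = 4 − 3 = 1, and the invariant factors of ∂_1 are all 1, so H_0 ≅ Z.
  H_1: rank ker ∂_1 − rank ∂_2 = (6 − 3) − 3 = 0, and the invariant factors of ∂_2 are all 1, so H_1 ≅ 0.
  H_2: rank ker ∂_2 − rank ∂_3 = (4 − 3) − 0 = 1, and there is no ∂_3, so H_2 ≅ Z.

As a check, the Euler characteristic is 4 − 6 + 4 = 2, which agrees with 1 − 0 + 1 = 2.

H_0 ≅ Z,  H_1 = 0,  H_2 ≅ Z.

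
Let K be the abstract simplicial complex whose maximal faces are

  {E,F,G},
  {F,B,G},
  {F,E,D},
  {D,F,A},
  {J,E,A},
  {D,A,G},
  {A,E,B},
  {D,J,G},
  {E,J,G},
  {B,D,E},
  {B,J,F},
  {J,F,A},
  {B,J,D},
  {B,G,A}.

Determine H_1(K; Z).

H_1 = Z^2.

Take the total order A < B < D < E < F < G < J on the vertex set. Then K (dimension 2) consists of the simplices:

  0-simplices (7): A, B, D, E, F, G, J
  1-simplices (21): AB, AD, AE, AF, AG, AJ, BD, BE, BF, BG, BJ, DE, DF, DG, DJ, EF, EG, EJ, FG, FJ, GJ
  2-simplices (14): ABE, ABG, ADF, ADG, AEJ, AFJ, BDE, BDJ, BFG, BFJ, DEF, DGJ, EFG, EGJ

so the chain groups are C_0 ≅ Z^7, C_1 ≅ Z^21, C_2 ≅ Z^14.

The boundary map ∂_1: C_1 → C_0 is given by ∂[p,q] = [q] − [p].
The resulting 7×21 matrix has rank 6, and its Smith normal form has invariant factors (1,1,1,1,1,1).

The boundary map ∂_2: C_2 → C_1 acts by ∂[p,q,r] = [q,r] − [p,r] + [p,q]. For instance
  ∂AEJ = EJ − AJ + AE,
  ∂BFJ = FJ − BJ + BF.
The resulting 21×14 matrix has rank 13, and its Smith normal form has invariant factors (1,1,1,1,1,1,1,1,1,1,1,1,1).

Now H_k = ker ∂_k / im ∂_{k+1}, so:

  H_1: rank ker ∂_1 − rank ∂_2 = (21 − 6) − 13 = 2, and the invariant factors of ∂_2 are all 1, so H_1 ≅ Z^2.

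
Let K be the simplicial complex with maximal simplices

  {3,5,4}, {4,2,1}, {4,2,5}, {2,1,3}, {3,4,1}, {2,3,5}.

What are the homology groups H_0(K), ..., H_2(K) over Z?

H_0 ≅ Z,  H_1 = 0,  H_2 ≅ Z.

We work with the vertex ordering 1 < 2 < 3 < 4 < 5. The simplices of K, each written with vertices in increasing order, are:

  0-simplices (5): [1], [2], [3], [4], [5]
  1-simplices (9): [1,2], [1,3], [1,4], [2,3], [2,4], [2,5], [3,4], [3,5], [4,5]
  2-simplices (6): [1,2,3], [1,2,4], [1,3,4], [2,3,5], [2,4,5], [3,4,5]

Hence C_0 ≅ Z^5, C_1 ≅ Z^9, C_2 ≅ Z^6.

The boundary map ∂_1: C_1 → C_0 sends each edge [p,q] (with p < q) to q − p. For instance
  ∂[1,3] = [3] − [1].
The resulting 5×9 matrix has rank 4, and its Smith normal form has invariant factors (1,1,1,1).

Boundary ∂_2: C_2 → C_1 sends each 2-simplex [p,q,r] to [q,r] − [p,r] + [p,q]. For instance
  ∂[3,4,5] = [4,5] − [3,5] + [3,4],
  ∂[2,3,5] = [3,5] − [2,5] + [2,3].
This gives a 9×6 integer matrix of rank 5; reducing to Smith normal form yields diagonal entries (1,1,1,1,1).

Computing H_k = (kernel of ∂_k) / (image of ∂_{k+1}):

  H_0: rank C_0 − rank ∂_1 = 5 − 4 = 1, and the invariant factors of ∂_1 are all 1, so H_0 = Z.
  H_1: rank ker ∂_1 − rank ∂_2 = (9 − 4) − 5 = 0, and the invariant factors of ∂_2 are all 1, so H_1 = 0.
  H_2: rank ker ∂_2 − rank ∂_3 = (6 − 5) − 0 = 1, and there is no ∂_3, so H_2 = Z.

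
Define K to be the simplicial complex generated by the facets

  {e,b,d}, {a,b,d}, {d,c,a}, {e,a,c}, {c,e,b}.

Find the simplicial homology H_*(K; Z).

We work with the vertex ordering a < b < c < d < e. The simplices of K, each written with vertices in increasing order, are:

  0-simplices (5): a, b, c, d, e
  1-simplices (10): ab, ac, ad, ae, bc, bd, be, cd, ce, de
  2-simplices (5): abd, acd, ace, bce, bde

giving chain groups C_0 ≅ Z^5, C_1 ≅ Z^10, C_2 ≅ Z^5.

∂_1: C_1 → C_0 maps an edge to its endpoints' difference, ∂[p,q] = q − p.
As a 5×10 matrix over Z this has rank 4, with invariant factors (1,1,1,1).

Boundary ∂_2: C_2 → C_1 maps a triangle to the signed sum of its edges. For instance
  ∂acd = cd − ad + ac,
  ∂bce = ce − be + bc.
The resulting 10×5 matrix has rank 5, and its Smith normal form has invariant factors (1,1,1,1,1).

Reading off H_k = ker ∂_k / im ∂_{k+1}:

  H_0: rank C_0 − rank ∂_1 = 5 − 4 = 1, and the invariant factors of ∂_1 are all 1, so H_0 ≅ Z.
  H_1: rank ker ∂_1 − rank ∂_2 = (10 − 4) − 5 = 1, and the invariant factors of ∂_2 are all 1, so H_1 ≅ Z.
  H_2: rank ker ∂_2 − rank ∂_3 = (5 − 5) − 0 = 0, and there is no ∂_3, so H_2 ≅ 0.

H_0 ≅ Z,  H_1 ≅ Z,  H_2 = 0.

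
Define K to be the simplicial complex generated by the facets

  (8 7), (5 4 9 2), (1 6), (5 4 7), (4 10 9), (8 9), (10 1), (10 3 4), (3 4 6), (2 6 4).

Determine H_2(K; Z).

H_2 ≅ 0.

Fix the vertex order 1 < 2 < 3 < 4 < 5 < 6 < 7 < 8 < 9 < 10 and write every simplex with vertices in increasing order. Then dim K = 3 and the simplices of K are:

  0-simplices (10): [1], [2], [3], [4], [5], [6], [7], [8], [9], [10]
  1-simplices (19): [1,6], [1,10], [2,4], [2,5], [2,6], [2,9], [3,4], [3,6], [3,10], [4,5], [4,6], [4,7], [4,9], [4,10], [5,7], [5,9], [7,8], [8,9], [9,10]
  2-simplices (9): [2,4,5], [2,4,6], [2,4,9], [2,5,9], [3,4,6], [3,4,10], [4,5,7], [4,5,9], [4,9,10]
  3-simplices (1): [2,4,5,9]

Hence C_0 ≅ Z^10, C_1 ≅ Z^19, C_2 ≅ Z^9, C_3 ≅ Z^1.

The boundary map ∂_1: C_1 → C_0 sends each edge [p,q] (with p < q) to q − p. For instance
  ∂[1,6] = [6] − [1].
As a 10×19 matrix over Z this has rank 9, with invariant factors (1,1,1,1,1,1,1,1,1).

The boundary map ∂_2: C_2 → C_1 sends each 2-simplex [p,q,r] to [q,r] − [p,r] + [p,q]. For instance
  ∂[2,4,9] = [4,9] − [2,9] + [2,4],
  ∂[2,4,5] = [4,5] − [2,5] + [2,4].
The 19×9 boundary matrix has rank 8 and Smith normal form diag(1,1,1,1,1,1,1,1).

Boundary ∂_3: C_3 → C_2 sends each 3-simplex σ to the alternating sum Σ_i (−1)^i (σ with its i-th vertex removed). For instance
  ∂[2,4,5,9] = [4,5,9] − [2,5,9] + [2,4,9] − [2,4,5].
This gives a 9×1 integer matrix of rank 1; reducing to Smith normal form yields diagonal entries (1).

Now H_k = ker ∂_k / im ∂_{k+1}, so:

  H_2: rank ker ∂_2 − rank ∂_3 = (9 − 8) − 1 = 0, and the invariant factors of ∂_3 are all 1, so H_2 ≅ 0.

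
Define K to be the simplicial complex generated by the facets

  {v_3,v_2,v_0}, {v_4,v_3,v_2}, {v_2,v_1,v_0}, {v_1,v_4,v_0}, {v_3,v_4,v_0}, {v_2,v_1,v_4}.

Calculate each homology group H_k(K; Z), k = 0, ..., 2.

H_0 ≅ Z,  H_1 = 0,  H_2 ≅ Z.

Take the total order v_0 < v_1 < v_2 < v_3 < v_4 on the vertex set. Then K (dimension 2) consists of the simplices:

  0-simplices (5): [v_0], [v_1], [v_2], [v_3], [v_4]
  1-simplices (9): [v_0,v_1], [v_0,v_2], [v_0,v_3], [v_0,v_4], [v_1,v_2], [v_1,v_4], [v_2,v_3], [v_2,v_4], [v_3,v_4]
  2-simplices (6): [v_0,v_1,v_2], [v_0,v_1,v_4], [v_0,v_2,v_3], [v_0,v_3,v_4], [v_1,v_2,v_4], [v_2,v_3,v_4]

giving chain groups C_0 ≅ Z^5, C_1 ≅ Z^9, C_2 ≅ Z^6.

Boundary ∂_1: C_1 → C_0 maps an edge to its endpoints' difference, ∂[p,q] = q − p.
As a 5×9 matrix over Z this has rank 4, with invariant factors (1,1,1,1).

Boundary ∂_2: C_2 → C_1 acts by ∂[p,q,r] = [q,r] − [p,r] + [p,q]. For instance
  ∂[v_0,v_1,v_4] = [v_1,v_4] − [v_0,v_4] + [v_0,v_1],
  ∂[v_0,v_1,v_2] = [v_1,v_2] − [v_0,v_2] + [v_0,v_1].
As a 9×6 matrix over Z this has rank 5, with invariant factors (1,1,1,1,1).

Reading off H_k = ker ∂_k / im ∂_{k+1}:

  H_0: rank C_0 − rank ∂_1 = 5 − 4 = 1, and the invariant factors of ∂_1 are all 1, so H_0 = Z.
  H_1: rank ker ∂_1 − rank ∂_2 = (9 − 4) − 5 = 0, and the invariant factors of ∂_2 are all 1, so H_1 = 0.
  H_2: rank ker ∂_2 − rank ∂_3 = (6 − 5) − 0 = 1, and there is no ∂_3, so H_2 = Z.

As a check, the Euler characteristic is 5 − 9 + 6 = 2, which agrees with 1 − 0 + 1 = 2.
(K is a triangulation of the 2-sphere S^2.)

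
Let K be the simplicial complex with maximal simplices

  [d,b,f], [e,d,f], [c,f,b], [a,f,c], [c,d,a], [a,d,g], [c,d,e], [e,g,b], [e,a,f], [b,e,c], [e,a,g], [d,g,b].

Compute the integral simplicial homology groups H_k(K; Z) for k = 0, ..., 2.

Take the total order a < b < c < d < e < f < g on the vertex set. Then K (dimension 2) consists of the simplices:

  0-simplices (7): a, b, c, d, e, f, g
  1-simplices (18): ac, ad, ae, af, ag, bc, bd, be, bf, bg, cd, ce, cf, de, df, dg, ef, eg
  2-simplices (12): acd, acf, adg, aef, aeg, bce, bcf, bdf, bdg, beg, cde, def

giving chain groups C_0 ≅ Z^7, C_1 ≅ Z^18, C_2 ≅ Z^12.

Boundary ∂_1: C_1 → C_0 maps an edge to its endpoints' difference, ∂[p,q] = q − p.
The 7×18 boundary matrix has rank 6 and Smith normal form diag(1,1,1,1,1,1).

The boundary map ∂_2: C_2 → C_1 sends each 2-simplex [p,q,r] to [q,r] − [p,r] + [p,q]. For instance
  ∂cde = de − ce + cd,
  ∂bcf = cf − bf + bc.
As a 18×12 matrix over Z this has rank 12, with invariant factors (1,1,1,1,1,1,1,1,1,1,1,2).

From H_k ≅ ker(∂_k) / im(∂_{k+1}) we obtain:

  H_0: rank C_0 − rank ∂_1 = 7 − 6 = 1, and the invariant factors of ∂_1 are all 1, so H_0 = Z.
  H_1: rank ker ∂_1 − rank ∂_2 = (18 − 6) − 12 = 0, and ∂_2 has invariant factor 2 > 1, so H_1 = Z/2.
  H_2: rank ker ∂_2 − rank ∂_3 = (12 − 12) − 0 = 0, and there is no ∂_3, so H_2 = 0.

(K is a triangulation of the real projective plane RP^2.)

H_0 ≅ Z,  H_1 ≅ Z/2,  H_2 = 0.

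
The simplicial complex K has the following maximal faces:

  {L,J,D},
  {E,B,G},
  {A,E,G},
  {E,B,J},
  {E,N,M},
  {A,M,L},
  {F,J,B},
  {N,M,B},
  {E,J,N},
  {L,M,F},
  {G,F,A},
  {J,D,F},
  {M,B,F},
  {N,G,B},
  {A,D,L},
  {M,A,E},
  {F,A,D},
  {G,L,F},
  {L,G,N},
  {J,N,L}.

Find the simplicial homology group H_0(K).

Order the vertices as A < B < D < E < F < G < J < L < M < N. Listing each simplex with vertices in this order, K has dimension 2 with simplices:

  0-simplices (10): A, B, D, E, F, G, J, L, M, N
  1-simplices (30): AD, AE, AF, AG, AL, AM, BE, BF, BG, BJ, BM, BN, DF, DJ, DL, EG, EJ, EM, EN, FG, FJ, FL, FM, GL, GN, JL, JN, LM, LN, MN
  2-simplices (20): ADF, ADL, AEG, AEM, AFG, ALM, BEG, BEJ, BFJ, BFM, BGN, BMN, DFJ, DJL, EJN, EMN, FGL, FLM, GLN, JLN

giving chain groups C_0 ≅ Z^10, C_1 ≅ Z^30, C_2 ≅ Z^20.

The boundary map ∂_1: C_1 → C_0 is given by ∂[p,q] = [q] − [p].
As a 10×30 matrix over Z this has rank 9, with invariant factors (1,1,1,1,1,1,1,1,1).

The boundary map ∂_2: C_2 → C_1 acts by ∂[p,q,r] = [q,r] − [p,r] + [p,q]. For instance
  ∂FLM = LM − FM + FL,
  ∂JLN = LN − JN + JL.
The resulting 30×20 matrix has rank 20, and its Smith normal form has invariant factors (1,1,1,1,1,1,1,1,1,1,1,1,1,1,1,1,1,1,1,2).

From H_k ≅ ker(∂_k) / im(∂_{k+1}) we obtain:

  H_0: rank C_0 − rank ∂_1 = 10 − 9 = 1, and the invariant factors of ∂_1 are all 1, so H_0 = Z.

H_0 = Z.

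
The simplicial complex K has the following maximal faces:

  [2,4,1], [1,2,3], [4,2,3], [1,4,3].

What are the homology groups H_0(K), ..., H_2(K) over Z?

Order the vertices as 1 < 2 < 3 < 4. Listing each simplex with vertices in this order, K has dimension 2 with simplices:

  0-simplices (4): [1], [2], [3], [4]
  1-simplices (6): [1,2], [1,3], [1,4], [2,3], [2,4], [3,4]
  2-simplices (4): [1,2,3], [1,2,4], [1,3,4], [2,3,4]

so the chain groups are C_0 ≅ Z^4, C_1 ≅ Z^6, C_2 ≅ Z^4.

Boundary ∂_1: C_1 → C_0 sends each edge [p,q] (with p < q) to q − p.
As a 4×6 matrix over Z this has rank 3, with invariant factors (1,1,1).

Boundary ∂_2: C_2 → C_1 maps a triangle to the signed sum of its edges. For instance
  ∂[2,3,4] = [3,4] − [2,4] + [2,3],
  ∂[1,2,3] = [2,3] − [1,3] + [1,2].
The 6×4 boundary matrix has rank 3 and Smith normal form diag(1,1,1).

Now H_k = ker ∂_k / im ∂_{k+1}, so:

  H_0: rank C_0 − rank ∂_1 = 4 − 3 = 1, and the invariant factors of ∂_1 are all 1, so H_0 ≅ Z.
  H_1: rank ker ∂_1 − rank ∂_2 = (6 − 3) − 3 = 0, and the invariant factors of ∂_2 are all 1, so H_1 ≅ 0.
  H_2: rank ker ∂_2 − rank ∂_3 = (4 − 3) − 0 = 1, and there is no ∂_3, so H_2 ≅ Z.

As a check, the Euler characteristic is 4 − 6 + 4 = 2, which agrees with 1 − 0 + 1 = 2.
(K is a triangulation of the 2-sphere S^2.)

H_0 ≅ Z,  H_1 = 0,  H_2 ≅ Z.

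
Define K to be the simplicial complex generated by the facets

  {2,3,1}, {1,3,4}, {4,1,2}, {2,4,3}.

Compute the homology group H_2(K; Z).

We work with the vertex ordering 1 < 2 < 3 < 4. The simplices of K, each written with vertices in increasing order, are:

  0-simplices (4): [1], [2], [3], [4]
  1-simplices (6): [1,2], [1,3], [1,4], [2,3], [2,4], [3,4]
  2-simplices (4): [1,2,3], [1,2,4], [1,3,4], [2,3,4]

giving chain groups C_0 ≅ Z^4, C_1 ≅ Z^6, C_2 ≅ Z^4.

∂_1: C_1 → C_0 sends each edge [p,q] (with p < q) to q − p. For instance
  ∂[1,3] = [3] − [1].
The resulting 4×6 matrix has rank 3, and its Smith normal form has invariant factors (1,1,1).

The boundary map ∂_2: C_2 → C_1 maps a triangle to the signed sum of its edges. For instance
  ∂[2,3,4] = [3,4] − [2,4] + [2,3],
  ∂[1,2,4] = [2,4] − [1,4] + [1,2].
This gives a 6×4 integer matrix of rank 3; reducing to Smith normal form yields diagonal entries (1,1,1).

From H_k ≅ ker(∂_k) / im(∂_{k+1}) we obtain:

  H_2: rank ker ∂_2 − rank ∂_3 = (4 − 3) − 0 = 1, and there is no ∂_3, so H_2 ≅ Z.

H_2 = Z.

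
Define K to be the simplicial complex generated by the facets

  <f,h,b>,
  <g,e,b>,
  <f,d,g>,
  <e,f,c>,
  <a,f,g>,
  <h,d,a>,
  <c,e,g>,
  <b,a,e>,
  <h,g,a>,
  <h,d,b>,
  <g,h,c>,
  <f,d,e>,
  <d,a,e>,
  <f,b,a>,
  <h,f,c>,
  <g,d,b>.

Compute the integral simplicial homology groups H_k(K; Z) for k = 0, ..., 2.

H_0 ≅ Z,  H_1 ≅ Z^2,  H_2 ≅ Z.

K has 8 vertices, 24 edges, 16 triangles.
rank ∂_0 = 0, rank ∂_1 = 7 ⇒ b_0 = 8 − 0 − 7 = 1; all invariant factors of ∂_1 are 1 so no torsion. So H_0 = Z.
rank ∂_1 = 7, rank ∂_2 = 15 ⇒ b_1 = 24 − 7 − 15 = 2; all invariant factors of ∂_2 are 1 so no torsion. So H_1 = Z^2.
rank ∂_2 = 15, rank ∂_3 = 0 ⇒ b_2 = 16 − 15 − 0 = 1. So H_2 = Z.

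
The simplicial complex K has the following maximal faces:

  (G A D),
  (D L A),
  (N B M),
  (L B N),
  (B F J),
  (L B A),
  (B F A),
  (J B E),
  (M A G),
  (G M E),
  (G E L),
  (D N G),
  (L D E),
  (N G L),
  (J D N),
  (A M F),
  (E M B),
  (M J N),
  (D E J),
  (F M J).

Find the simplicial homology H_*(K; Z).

H_0 ≅ Z,  H_1 ≅ Z ⊕ Z/2,  H_2 = 0.

Order the vertices as A < B < D < E < F < G < J < L < M < N. Listing each simplex with vertices in this order, K has dimension 2 with simplices:

  0-simplices (10): A, B, D, E, F, G, J, L, M, N
  1-simplices (30): AB, AD, AF, AG, AL, AM, BE, BF, BJ, BL, BM, BN, DE, DG, DJ, DL, DN, EG, EJ, EL, EM, FJ, FM, GL, GM, GN, JM, JN, LN, MN
  2-simplices (20): ABF, ABL, ADG, ADL, AFM, AGM, BEJ, BEM, BFJ, BLN, BMN, DEJ, DEL, DGN, DJN, EGL, EGM, FJM, GLN, JMN

giving chain groups C_0 ≅ Z^10, C_1 ≅ Z^30, C_2 ≅ Z^20.

Boundary ∂_1: C_1 → C_0 maps an edge to its endpoints' difference, ∂[p,q] = q − p. For instance
  ∂AB = B − A.
The resulting 10×30 matrix has rank 9, and its Smith normal form has invariant factors (1,1,1,1,1,1,1,1,1).

Boundary ∂_2: C_2 → C_1 sends each 2-simplex [p,q,r] to [q,r] − [p,r] + [p,q]. For instance
  ∂BEJ = EJ − BJ + BE,
  ∂DGN = GN − DN + DG.
The 30×20 boundary matrix has rank 20 and Smith normal form diag(1,1,1,1,1,1,1,1,1,1,1,1,1,1,1,1,1,1,1,2).

Computing H_k = (kernel of ∂_k) / (image of ∂_{k+1}):

  H_0: rank C_0 − rank ∂_1 = 10 − 9 = 1, and the invariant factors of ∂_1 are all 1, so H_0 ≅ Z.
  H_1: rank ker ∂_1 − rank ∂_2 = (30 − 9) − 20 = 1, and ∂_2 has invariant factor 2 > 1, so H_1 ≅ Z ⊕ Z/2.
  H_2: rank ker ∂_2 − rank ∂_3 = (20 − 20) − 0 = 0, and there is no ∂_3, so H_2 ≅ 0.

As a check, the Euler characteristic is 10 − 30 + 20 = 0, which agrees with 1 − 1 + 0 = 0.
(K is a triangulation of the Klein bottle.)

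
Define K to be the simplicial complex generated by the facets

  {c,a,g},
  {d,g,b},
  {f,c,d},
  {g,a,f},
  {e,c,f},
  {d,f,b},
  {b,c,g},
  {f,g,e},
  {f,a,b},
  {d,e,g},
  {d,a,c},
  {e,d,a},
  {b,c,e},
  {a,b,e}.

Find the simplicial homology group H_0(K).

Order the vertices as a < b < c < d < e < f < g. Listing each simplex with vertices in this order, K has dimension 2 with simplices:

  0-simplices (7): a, b, c, d, e, f, g
  1-simplices (21): ab, ac, ad, ae, af, ag, bc, bd, be, bf, bg, cd, ce, cf, cg, de, df, dg, ef, eg, fg
  2-simplices (14): abe, abf, acd, acg, ade, afg, bce, bcg, bdf, bdg, cdf, cef, deg, efg

so the chain groups are C_0 ≅ Z^7, C_1 ≅ Z^21, C_2 ≅ Z^14.

∂_1: C_1 → C_0 maps an edge to its endpoints' difference, ∂[p,q] = q − p. For instance
  ∂de = e − d.
This gives a 7×21 integer matrix of rank 6; reducing to Smith normal form yields diagonal entries (1,1,1,1,1,1).

The boundary map ∂_2: C_2 → C_1 sends each 2-simplex [p,q,r] to [q,r] − [p,r] + [p,q]. For instance
  ∂abf = bf − af + ab,
  ∂afg = fg − ag + af.
The resulting 21×14 matrix has rank 13, and its Smith normal form has invariant factors (1,1,1,1,1,1,1,1,1,1,1,1,1).

Now H_k = ker ∂_k / im ∂_{k+1}, so:

  H_0: rank C_0 − rank ∂_1 = 7 − 6 = 1, and the invariant factors of ∂_1 are all 1, so H_0 = Z.

(K is a triangulation of the torus T^2.)

H_0 ≅ Z.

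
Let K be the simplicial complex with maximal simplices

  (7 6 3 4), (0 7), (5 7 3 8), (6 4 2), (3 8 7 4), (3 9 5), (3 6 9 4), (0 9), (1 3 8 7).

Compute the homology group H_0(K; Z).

Take the total order 0 < 1 < 2 < 3 < 4 < 5 < 6 < 7 < 8 < 9 on the vertex set. Then K (dimension 3) consists of the simplices:

  0-simplices (10): [0], [1], [2], [3], [4], [5], [6], [7], [8], [9]
  1-simplices (23): [0,7], [0,9], [1,3], [1,7], [1,8], [2,4], [2,6], [3,4], [3,5], [3,6], [3,7], [3,8], [3,9], [4,6], [4,7], [4,8], [4,9], [5,7], [5,8], [5,9], [6,7], [6,9], [7,8]
  2-simplices (18): [1,3,7], [1,3,8], [1,7,8], [2,4,6], [3,4,6], [3,4,7], [3,4,8], [3,4,9], [3,5,7], [3,5,8], [3,5,9], [3,6,7], [3,6,9], [3,7,8], [4,6,7], [4,6,9], [4,7,8], [5,7,8]
  3-simplices (5): [1,3,7,8], [3,4,6,7], [3,4,6,9], [3,4,7,8], [3,5,7,8]

so the chain groups are C_0 ≅ Z^10, C_1 ≅ Z^23, C_2 ≅ Z^18, C_3 ≅ Z^5.

Boundary ∂_1: C_1 → C_0 maps an edge to its endpoints' difference, ∂[p,q] = q − p. For instance
  ∂[2,6] = [6] − [2].
The resulting 10×23 matrix has rank 9, and its Smith normal form has invariant factors (1,1,1,1,1,1,1,1,1).

The boundary map ∂_2: C_2 → C_1 sends each 2-simplex [p,q,r] to [q,r] − [p,r] + [p,q]. For instance
  ∂[5,7,8] = [7,8] − [5,8] + [5,7],
  ∂[3,5,8] = [5,8] − [3,8] + [3,5].
The resulting 23×18 matrix has rank 13, and its Smith normal form has invariant factors (1,1,1,1,1,1,1,1,1,1,1,1,1).

∂_3: C_3 → C_2 sends each 3-simplex σ to the alternating sum Σ_i (−1)^i (σ with its i-th vertex removed). For instance
  ∂[3,4,6,9] = [4,6,9] − [3,6,9] + [3,4,9] − [3,4,6],
  ∂[3,4,7,8] = [4,7,8] − [3,7,8] + [3,4,8] − [3,4,7].
This gives a 18×5 integer matrix of rank 5; reducing to Smith normal form yields diagonal entries (1,1,1,1,1).

From H_k ≅ ker(∂_k) / im(∂_{k+1}) we obtain:

  H_0: rank C_0 − rank ∂_1 = 10 − 9 = 1, and the invariant factors of ∂_1 are all 1, so H_0 ≅ Z.

H_0 = Z.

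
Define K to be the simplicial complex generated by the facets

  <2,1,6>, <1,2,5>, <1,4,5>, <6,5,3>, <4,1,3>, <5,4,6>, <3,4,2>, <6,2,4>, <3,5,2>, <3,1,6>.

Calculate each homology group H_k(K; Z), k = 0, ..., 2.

Fix the vertex order 1 < 2 < 3 < 4 < 5 < 6 and write every simplex with vertices in increasing order. Then dim K = 2 and the simplices of K are:

  0-simplices (6): [1], [2], [3], [4], [5], [6]
  1-simplices (15): [1,2], [1,3], [1,4], [1,5], [1,6], [2,3], [2,4], [2,5], [2,6], [3,4], [3,5], [3,6], [4,5], [4,6], [5,6]
  2-simplices (10): [1,2,5], [1,2,6], [1,3,4], [1,3,6], [1,4,5], [2,3,4], [2,3,5], [2,4,6], [3,5,6], [4,5,6]

Hence C_0 ≅ Z^6, C_1 ≅ Z^15, C_2 ≅ Z^10.

Boundary ∂_1: C_1 → C_0 maps an edge to its endpoints' difference, ∂[p,q] = q − p. For instance
  ∂[2,5] = [5] − [2].
The 6×15 boundary matrix has rank 5 and Smith normal form diag(1,1,1,1,1).

The boundary map ∂_2: C_2 → C_1 acts by ∂[p,q,r] = [q,r] − [p,r] + [p,q]. For instance
  ∂[1,4,5] = [4,5] − [1,5] + [1,4],
  ∂[1,2,5] = [2,5] − [1,5] + [1,2].
The 15×10 boundary matrix has rank 10 and Smith normal form diag(1,1,1,1,1,1,1,1,1,2).

Now H_k = ker ∂_k / im ∂_{k+1}, so:

  H_0: rank C_0 − rank ∂_1 = 6 − 5 = 1, and the invariant factors of ∂_1 are all 1, so H_0 ≅ Z.
  H_1: rank ker ∂_1 − rank ∂_2 = (15 − 5) − 10 = 0, and ∂_2 has invariant factor 2 > 1, so H_1 ≅ Z/2Z.
  H_2: rank ker ∂_2 − rank ∂_3 = (10 − 10) − 0 = 0, and there is no ∂_3, so H_2 ≅ 0.

(K is a triangulation of the real projective plane RP^2.)

H_0 = Z,  H_1 = Z/2Z,  H_2 = 0.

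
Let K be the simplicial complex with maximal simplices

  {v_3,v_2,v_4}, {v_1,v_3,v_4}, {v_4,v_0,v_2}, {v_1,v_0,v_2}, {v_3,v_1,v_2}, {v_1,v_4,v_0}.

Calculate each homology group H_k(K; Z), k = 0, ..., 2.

Fix the vertex order v_0 < v_1 < v_2 < v_3 < v_4 and write every simplex with vertices in increasing order. Then dim K = 2 and the simplices of K are:

  0-simplices (5): [v_0], [v_1], [v_2], [v_3], [v_4]
  1-simplices (9): [v_0,v_1], [v_0,v_2], [v_0,v_4], [v_1,v_2], [v_1,v_3], [v_1,v_4], [v_2,v_3], [v_2,v_4], [v_3,v_4]
  2-simplices (6): [v_0,v_1,v_2], [v_0,v_1,v_4], [v_0,v_2,v_4], [v_1,v_2,v_3], [v_1,v_3,v_4], [v_2,v_3,v_4]

so the chain groups are C_0 ≅ Z^5, C_1 ≅ Z^9, C_2 ≅ Z^6.

∂_1: C_1 → C_0 is given by ∂[p,q] = [q] − [p].
This gives a 5×9 integer matrix of rank 4; reducing to Smith normal form yields diagonal entries (1,1,1,1).

∂_2: C_2 → C_1 acts by ∂[p,q,r] = [q,r] − [p,r] + [p,q]. For instance
  ∂[v_0,v_1,v_4] = [v_1,v_4] − [v_0,v_4] + [v_0,v_1],
  ∂[v_0,v_2,v_4] = [v_2,v_4] − [v_0,v_4] + [v_0,v_2].
The 9×6 boundary matrix has rank 5 and Smith normal form diag(1,1,1,1,1).

Now H_k = ker ∂_k / im ∂_{k+1}, so:

  H_0: rank C_0 − rank ∂_1 = 5 − 4 = 1, and the invariant factors of ∂_1 are all 1, so H_0 = Z.
  H_1: rank ker ∂_1 − rank ∂_2 = (9 − 4) − 5 = 0, and the invariant factors of ∂_2 are all 1, so H_1 = 0.
  H_2: rank ker ∂_2 − rank ∂_3 = (6 − 5) − 0 = 1, and there is no ∂_3, so H_2 = Z.

H_0 = Z,  H_1 = 0,  H_2 = Z.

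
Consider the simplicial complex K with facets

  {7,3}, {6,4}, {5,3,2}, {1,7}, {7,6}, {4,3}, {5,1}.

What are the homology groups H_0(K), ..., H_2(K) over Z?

H_0 ≅ Z,  H_1 ≅ Z^2,  H_2 = 0.

Order the vertices as 1 < 2 < 3 < 4 < 5 < 6 < 7. Listing each simplex with vertices in this order, K has dimension 2 with simplices:

  0-simplices (7): [1], [2], [3], [4], [5], [6], [7]
  1-simplices (9): [1,5], [1,7], [2,3], [2,5], [3,4], [3,5], [3,7], [4,6], [6,7]
  2-simplices (1): [2,3,5]

so the chain groups are C_0 ≅ Z^7, C_1 ≅ Z^9, C_2 ≅ Z^1.

∂_1: C_1 → C_0 is given by ∂[p,q] = [q] − [p].
This gives a 7×9 integer matrix of rank 6; reducing to Smith normal form yields diagonal entries (1,1,1,1,1,1).

∂_2: C_2 → C_1 maps a triangle to the signed sum of its edges. For instance
  ∂[2,3,5] = [3,5] − [2,5] + [2,3].
This gives a 9×1 integer matrix of rank 1; reducing to Smith normal form yields diagonal entries (1).

Reading off H_k = ker ∂_k / im ∂_{k+1}:

  H_0: rank C_0 − rank ∂_1 = 7 − 6 = 1, and the invariant factors of ∂_1 are all 1, so H_0 = Z.
  H_1: rank ker ∂_1 − rank ∂_2 = (9 − 6) − 1 = 2, and the invariant factors of ∂_2 are all 1, so H_1 = Z^2.
  H_2: rank ker ∂_2 − rank ∂_3 = (1 − 1) − 0 = 0, and there is no ∂_3, so H_2 = 0.

As a check, the Euler characteristic is 7 − 9 + 1 = -1, which agrees with 1 − 2 + 0 = -1.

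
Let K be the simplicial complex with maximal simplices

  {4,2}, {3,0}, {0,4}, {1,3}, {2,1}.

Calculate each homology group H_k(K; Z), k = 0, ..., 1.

K has 5 vertices, 5 edges.
rank ∂_0 = 0, rank ∂_1 = 4 ⇒ b_0 = 5 − 0 − 4 = 1; all invariant factors of ∂_1 are 1 so no torsion. So H_0 = Z.
rank ∂_1 = 4, rank ∂_2 = 0 ⇒ b_1 = 5 − 4 − 0 = 1. So H_1 = Z.

H_0 = Z,  H_1 = Z.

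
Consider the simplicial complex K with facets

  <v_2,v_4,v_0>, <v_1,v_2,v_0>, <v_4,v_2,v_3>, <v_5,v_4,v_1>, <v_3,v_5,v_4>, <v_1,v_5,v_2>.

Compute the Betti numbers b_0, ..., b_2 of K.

Fix the vertex order v_0 < v_1 < v_2 < v_3 < v_4 < v_5 and write every simplex with vertices in increasing order. Then dim K = 2 and the simplices of K are:

  0-simplices (6): [v_0], [v_1], [v_2], [v_3], [v_4], [v_5]
  1-simplices (12): [v_0,v_1], [v_0,v_2], [v_0,v_4], [v_1,v_2], [v_1,v_4], [v_1,v_5], [v_2,v_3], [v_2,v_4], [v_2,v_5], [v_3,v_4], [v_3,v_5], [v_4,v_5]
  2-simplices (6): [v_0,v_1,v_2], [v_0,v_2,v_4], [v_1,v_2,v_5], [v_1,v_4,v_5], [v_2,v_3,v_4], [v_3,v_4,v_5]

giving chain groups C_0 ≅ Z^6, C_1 ≅ Z^12, C_2 ≅ Z^6.

Boundary ∂_1: C_1 → C_0 maps an edge to its endpoints' difference, ∂[p,q] = q − p.
The resulting 6×12 matrix has rank 5, and its Smith normal form has invariant factors (1,1,1,1,1).

Boundary ∂_2: C_2 → C_1 sends each 2-simplex [p,q,r] to [q,r] − [p,r] + [p,q]. For instance
  ∂[v_2,v_3,v_4] = [v_3,v_4] − [v_2,v_4] + [v_2,v_3],
  ∂[v_1,v_2,v_5] = [v_2,v_5] − [v_1,v_5] + [v_1,v_2].
The 12×6 boundary matrix has rank 6 and Smith normal form diag(1,1,1,1,1,1).

Reading off H_k = ker ∂_k / im ∂_{k+1}:

  H_0: rank C_0 − rank ∂_1 = 6 − 5 = 1, and the invariant factors of ∂_1 are all 1, so H_0 = Z.
  H_1: rank ker ∂_1 − rank ∂_2 = (12 − 5) − 6 = 1, and the invariant factors of ∂_2 are all 1, so H_1 = Z.
  H_2: rank ker ∂_2 − rank ∂_3 = (6 − 6) − 0 = 0, and there is no ∂_3, so H_2 = 0.

(K is a triangulation of the cylinder S^1 x I.)

Hence the Betti numbers are b_0 = 1, b_1 = 1, b_2 = 0.

b_0 = 1, b_1 = 1, b_2 = 0.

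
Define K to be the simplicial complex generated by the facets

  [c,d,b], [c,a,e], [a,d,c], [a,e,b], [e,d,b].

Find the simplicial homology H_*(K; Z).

K has 5 vertices, 10 edges, 5 triangles.
rank ∂_0 = 0, rank ∂_1 = 4 ⇒ b_0 = 5 − 0 − 4 = 1; all invariant factors of ∂_1 are 1 so no torsion. So H_0 = Z.
rank ∂_1 = 4, rank ∂_2 = 5 ⇒ b_1 = 10 − 4 − 5 = 1; all invariant factors of ∂_2 are 1 so no torsion. So H_1 = Z.
rank ∂_2 = 5, rank ∂_3 = 0 ⇒ b_2 = 5 − 5 − 0 = 0. So H_2 = 0.

H_0 ≅ Z,  H_1 ≅ Z,  H_2 = 0.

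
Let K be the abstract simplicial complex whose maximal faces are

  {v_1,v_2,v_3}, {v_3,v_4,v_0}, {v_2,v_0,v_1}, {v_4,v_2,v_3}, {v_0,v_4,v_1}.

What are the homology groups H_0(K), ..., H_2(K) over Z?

H_0 = Z,  H_1 = Z,  H_2 = 0.

K has 5 vertices, 10 edges, 5 triangles.
rank ∂_0 = 0, rank ∂_1 = 4 ⇒ b_0 = 5 − 0 − 4 = 1; all invariant factors of ∂_1 are 1 so no torsion. So H_0 ≅ Z.
rank ∂_1 = 4, rank ∂_2 = 5 ⇒ b_1 = 10 − 4 − 5 = 1; all invariant factors of ∂_2 are 1 so no torsion. So H_1 ≅ Z.
rank ∂_2 = 5, rank ∂_3 = 0 ⇒ b_2 = 5 − 5 − 0 = 0. So H_2 ≅ 0.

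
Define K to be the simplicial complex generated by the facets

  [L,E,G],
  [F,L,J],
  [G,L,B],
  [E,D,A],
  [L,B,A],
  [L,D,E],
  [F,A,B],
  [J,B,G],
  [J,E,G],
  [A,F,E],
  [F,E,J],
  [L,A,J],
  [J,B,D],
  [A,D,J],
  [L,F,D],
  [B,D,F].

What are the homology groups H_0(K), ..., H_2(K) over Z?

K has 8 vertices, 24 edges, 16 triangles.
rank ∂_0 = 0, rank ∂_1 = 7 ⇒ b_0 = 8 − 0 − 7 = 1; all invariant factors of ∂_1 are 1 so no torsion. So H_0 = Z.
rank ∂_1 = 7, rank ∂_2 = 15 ⇒ b_1 = 24 − 7 − 15 = 2; all invariant factors of ∂_2 are 1 so no torsion. So H_1 = Z^2.
rank ∂_2 = 15, rank ∂_3 = 0 ⇒ b_2 = 16 − 15 − 0 = 1. So H_2 = Z.

H_0 ≅ Z,  H_1 ≅ Z^2,  H_2 ≅ Z.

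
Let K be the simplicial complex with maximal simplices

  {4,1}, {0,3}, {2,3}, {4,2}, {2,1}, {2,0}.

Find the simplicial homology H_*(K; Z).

Take the total order 0 < 1 < 2 < 3 < 4 on the vertex set. Then K (dimension 1) consists of the simplices:

  0-simplices (5): [0], [1], [2], [3], [4]
  1-simplices (6): [0,2], [0,3], [1,2], [1,4], [2,3], [2,4]

giving chain groups C_0 ≅ Z^5, C_1 ≅ Z^6.

The boundary map ∂_1: C_1 → C_0 maps an edge to its endpoints' difference, ∂[p,q] = q − p. For instance
  ∂[1,4] = [4] − [1].
This gives a 5×6 integer matrix of rank 4; reducing to Smith normal form yields diagonal entries (1,1,1,1).

Computing H_k = (kernel of ∂_k) / (image of ∂_{k+1}):

  H_0: rank C_0 − rank ∂_1 = 5 − 4 = 1, and the invariant factors of ∂_1 are all 1, so H_0 ≅ Z.
  H_1: rank ker ∂_1 − rank ∂_2 = (6 − 4) − 0 = 2, and there is no ∂_2, so H_1 ≅ Z^2.

As a check, the Euler characteristic is 5 − 6 = -1, which agrees with 1 − 2 = -1.
(K is a triangulation of a wedge of 2 circles.)

H_0 = Z,  H_1 = Z^2.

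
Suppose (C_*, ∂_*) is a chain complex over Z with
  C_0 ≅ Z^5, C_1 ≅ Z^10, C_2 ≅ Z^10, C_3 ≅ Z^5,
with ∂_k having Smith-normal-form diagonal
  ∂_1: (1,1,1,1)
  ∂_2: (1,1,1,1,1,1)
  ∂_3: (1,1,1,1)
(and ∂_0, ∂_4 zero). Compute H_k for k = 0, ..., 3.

H_0: b_0 = 5 − 0 − 4 = 1; torsion from ∂_1 factors > 1: none. So H_0 ≅ Z.
H_1: b_1 = 10 − 4 − 6 = 0; torsion from ∂_2 factors > 1: none. So H_1 ≅ 0.
H_2: b_2 = 10 − 6 − 4 = 0; torsion from ∂_3 factors > 1: none. So H_2 ≅ 0.
H_3: b_3 = 5 − 4 − 0 = 1; torsion from ∂_4 factors > 1: none. So H_3 ≅ Z.

H_0 ≅ Z,  H_1 = 0,  H_2 = 0,  H_3 ≅ Z.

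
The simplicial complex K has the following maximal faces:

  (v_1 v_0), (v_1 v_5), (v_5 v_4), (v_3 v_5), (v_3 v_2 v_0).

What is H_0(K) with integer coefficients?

H_0 ≅ Z.

We work with the vertex ordering v_0 < v_1 < v_2 < v_3 < v_4 < v_5. The simplices of K, each written with vertices in increasing order, are:

  0-simplices (6): [v_0], [v_1], [v_2], [v_3], [v_4], [v_5]
  1-simplices (7): [v_0,v_1], [v_0,v_2], [v_0,v_3], [v_1,v_5], [v_2,v_3], [v_3,v_5], [v_4,v_5]
  2-simplices (1): [v_0,v_2,v_3]

Hence C_0 ≅ Z^6, C_1 ≅ Z^7, C_2 ≅ Z^1.

The boundary map ∂_1: C_1 → C_0 is given by ∂[p,q] = [q] − [p].
The resulting 6×7 matrix has rank 5, and its Smith normal form has invariant factors (1,1,1,1,1).

Boundary ∂_2: C_2 → C_1 maps a triangle to the signed sum of its edges. For instance
  ∂[v_0,v_2,v_3] = [v_2,v_3] − [v_0,v_3] + [v_0,v_2].
As a 7×1 matrix over Z this has rank 1, with invariant factors (1).

Reading off H_k = ker ∂_k / im ∂_{k+1}:

  H_0: rank C_0 − rank ∂_1 = 6 − 5 = 1, and the invariant factors of ∂_1 are all 1, so H_0 ≅ Z.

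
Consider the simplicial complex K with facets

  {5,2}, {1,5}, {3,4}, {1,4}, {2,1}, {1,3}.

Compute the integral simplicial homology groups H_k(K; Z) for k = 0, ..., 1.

Fix the vertex order 1 < 2 < 3 < 4 < 5 and write every simplex with vertices in increasing order. Then dim K = 1 and the simplices of K are:

  0-simplices (5): [1], [2], [3], [4], [5]
  1-simplices (6): [1,2], [1,3], [1,4], [1,5], [2,5], [3,4]

so the chain groups are C_0 ≅ Z^5, C_1 ≅ Z^6.

Boundary ∂_1: C_1 → C_0 is given by ∂[p,q] = [q] − [p].
The 5×6 boundary matrix has rank 4 and Smith normal form diag(1,1,1,1).

Now H_k = ker ∂_k / im ∂_{k+1}, so:

  H_0: rank C_0 − rank ∂_1 = 5 − 4 = 1, and the invariant factors of ∂_1 are all 1, so H_0 ≅ Z.
  H_1: rank ker ∂_1 − rank ∂_2 = (6 − 4) − 0 = 2, and there is no ∂_2, so H_1 ≅ Z^2.

As a check, the Euler characteristic is 5 − 6 = -1, which agrees with 1 − 2 = -1.

H_0 ≅ Z,  H_1 ≅ Z^2.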